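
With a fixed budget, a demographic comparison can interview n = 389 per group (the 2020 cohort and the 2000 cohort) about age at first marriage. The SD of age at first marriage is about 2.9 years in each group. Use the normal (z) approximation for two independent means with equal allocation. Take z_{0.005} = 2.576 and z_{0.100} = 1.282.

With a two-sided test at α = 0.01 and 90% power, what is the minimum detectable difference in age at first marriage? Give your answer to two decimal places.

δ = (z_{α/2} + z_β) · √((σ₁²+σ₂²)/n)
  = (2.576 + 1.282) · √(16.82/389)
  = 3.858 · √0.04324
  = 3.858 · 0.2079
  = 0.8022

Minimum detectable difference ≈ 0.80 years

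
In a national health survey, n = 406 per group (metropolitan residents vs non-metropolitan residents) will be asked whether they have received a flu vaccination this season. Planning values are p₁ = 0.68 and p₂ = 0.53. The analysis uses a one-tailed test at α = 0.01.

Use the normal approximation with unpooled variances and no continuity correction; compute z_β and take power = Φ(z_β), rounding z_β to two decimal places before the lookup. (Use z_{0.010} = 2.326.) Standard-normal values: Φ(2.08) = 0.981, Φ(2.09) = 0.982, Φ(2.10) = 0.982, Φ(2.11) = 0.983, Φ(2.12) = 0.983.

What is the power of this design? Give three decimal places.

z_β = |p₁−p₂|·√(n/[p₁q₁+p₂q₂]) − z_α
    = 0.15 · √(406/0.4667) − 2.326
    = 0.15 · 29.4947 − 2.326
    = 4.4242 − 2.326 = 2.0982 → 2.10
Power = Φ(2.10) = 0.982.

Power ≈ 0.982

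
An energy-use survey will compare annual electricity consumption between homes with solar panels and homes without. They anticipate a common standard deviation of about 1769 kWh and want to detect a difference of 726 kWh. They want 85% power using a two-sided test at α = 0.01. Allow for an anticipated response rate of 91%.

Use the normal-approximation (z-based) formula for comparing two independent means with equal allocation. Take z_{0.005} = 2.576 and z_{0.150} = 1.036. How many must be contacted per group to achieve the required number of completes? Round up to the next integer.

n = 171 per group

n = (z_{α/2} + z_β)² · (σ₁² + σ₂²) / δ²
  = (2.576 + 1.036)² · (2·1769² = 6258722) / 726²
  = 13.0465 · 6258722 / 527076
  = 154.92
Adjust for 91% response: 154.92 / 0.91 = 170.24.
Round up → n = 171 per group.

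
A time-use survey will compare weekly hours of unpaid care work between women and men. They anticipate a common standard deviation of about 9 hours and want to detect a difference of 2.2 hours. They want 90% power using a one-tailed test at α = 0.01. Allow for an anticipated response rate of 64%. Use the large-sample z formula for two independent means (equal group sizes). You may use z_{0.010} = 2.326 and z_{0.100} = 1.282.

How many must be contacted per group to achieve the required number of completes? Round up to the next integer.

n = (z_α + z_β)² · (σ₁² + σ₂²) / δ²
  = (2.326 + 1.282)² · (2·9² = 162) / 2.2²
  = 13.0177 · 162 / 4.84
  = 435.72
Adjust for 64% response: 435.72 / 0.64 = 680.80.
Round up → n = 681 per group.

n = 681 per group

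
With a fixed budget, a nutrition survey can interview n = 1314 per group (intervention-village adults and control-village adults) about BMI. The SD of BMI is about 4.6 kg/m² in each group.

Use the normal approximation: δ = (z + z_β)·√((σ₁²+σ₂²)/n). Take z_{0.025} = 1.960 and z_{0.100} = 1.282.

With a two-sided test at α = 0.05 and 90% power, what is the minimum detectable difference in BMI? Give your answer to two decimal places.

Minimum detectable difference ≈ 0.58 kg/m²

δ = (z_{α/2} + z_β) · √((σ₁²+σ₂²)/n)
  = (1.960 + 1.282) · √(42.32/1314)
  = 3.242 · √0.03221
  = 3.242 · 0.1795
  = 0.5818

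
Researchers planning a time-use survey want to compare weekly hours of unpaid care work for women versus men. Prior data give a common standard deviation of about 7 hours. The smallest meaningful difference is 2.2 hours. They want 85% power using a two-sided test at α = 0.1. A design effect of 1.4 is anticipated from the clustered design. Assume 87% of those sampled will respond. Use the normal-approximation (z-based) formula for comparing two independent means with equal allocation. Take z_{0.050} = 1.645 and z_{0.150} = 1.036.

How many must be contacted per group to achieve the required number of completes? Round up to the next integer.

n = (z_{α/2} + z_β)² · (σ₁² + σ₂²) / δ²
  = (1.645 + 1.036)² · (2·7² = 98) / 2.2²
  = 7.1878 · 98 / 4.84
  = 145.54
Design effect: 1.4 × 145.54 = 203.75.
Adjust for 87% response: 203.75 / 0.87 = 234.20.
Round up → n = 235 per group.

n = 235 per group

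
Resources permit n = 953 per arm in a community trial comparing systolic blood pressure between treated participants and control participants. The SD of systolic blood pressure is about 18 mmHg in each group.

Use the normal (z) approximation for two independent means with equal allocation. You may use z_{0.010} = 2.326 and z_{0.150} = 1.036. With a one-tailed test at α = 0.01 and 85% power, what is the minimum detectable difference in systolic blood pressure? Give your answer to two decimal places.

Minimum detectable difference ≈ 2.77 mmHg

δ = (z_α + z_β) · √((σ₁²+σ₂²)/n)
  = (2.326 + 1.036) · √(648/953)
  = 3.362 · √0.67996
  = 3.362 · 0.8246
  = 2.7723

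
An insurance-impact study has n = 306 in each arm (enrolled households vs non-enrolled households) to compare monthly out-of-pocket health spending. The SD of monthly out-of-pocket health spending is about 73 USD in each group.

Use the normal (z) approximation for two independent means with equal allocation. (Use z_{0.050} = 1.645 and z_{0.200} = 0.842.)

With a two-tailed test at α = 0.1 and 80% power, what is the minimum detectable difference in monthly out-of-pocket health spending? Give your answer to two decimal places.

Minimum detectable difference ≈ 14.68 USD

δ = (z_{α/2} + z_β) · √((σ₁²+σ₂²)/n)
  = (1.645 + 0.842) · √(10658/306)
  = 2.487 · √34.8301
  = 2.487 · 5.9017
  = 14.6775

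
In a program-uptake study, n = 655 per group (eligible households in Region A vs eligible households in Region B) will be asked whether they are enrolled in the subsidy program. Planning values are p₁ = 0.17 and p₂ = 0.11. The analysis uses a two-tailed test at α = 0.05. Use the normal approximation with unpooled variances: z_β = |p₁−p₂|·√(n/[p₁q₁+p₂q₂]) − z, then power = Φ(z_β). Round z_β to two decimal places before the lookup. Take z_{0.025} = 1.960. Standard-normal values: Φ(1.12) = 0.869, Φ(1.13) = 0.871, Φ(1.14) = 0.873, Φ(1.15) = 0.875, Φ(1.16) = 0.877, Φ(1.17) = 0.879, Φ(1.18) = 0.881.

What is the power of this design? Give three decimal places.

Power ≈ 0.881

z_β = |p₁−p₂|·√(n/[p₁q₁+p₂q₂]) − z_{α/2}
    = 0.06 · √(655/0.2390) − 1.960
    = 0.06 · 52.3506 − 1.960
    = 3.1410 − 1.960 = 1.1810 → 1.18
Power = Φ(1.18) = 0.881.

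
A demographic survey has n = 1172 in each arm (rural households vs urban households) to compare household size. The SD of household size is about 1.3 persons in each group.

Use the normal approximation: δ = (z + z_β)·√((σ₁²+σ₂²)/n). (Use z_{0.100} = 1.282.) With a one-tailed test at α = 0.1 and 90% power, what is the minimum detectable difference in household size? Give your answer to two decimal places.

δ = (z_α + z_β) · √((σ₁²+σ₂²)/n)
  = (1.282 + 1.282) · √(3.38/1172)
  = 2.564 · √0.00288
  = 2.564 · 0.0537
  = 0.1377

Minimum detectable difference ≈ 0.14 persons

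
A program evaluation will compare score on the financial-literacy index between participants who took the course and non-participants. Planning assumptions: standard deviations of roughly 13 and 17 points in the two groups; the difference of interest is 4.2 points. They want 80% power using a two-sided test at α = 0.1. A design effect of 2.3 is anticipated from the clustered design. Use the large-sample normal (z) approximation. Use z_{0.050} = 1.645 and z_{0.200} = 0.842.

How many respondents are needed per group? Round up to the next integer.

n = 370 per group

n = (z_{α/2} + z_β)² · (σ₁² + σ₂²) / δ²
  = (1.645 + 0.842)² · (13² + 17² = 458) / 4.2²
  = 6.1852 · 458 / 17.64
  = 160.59
Design effect: 2.3 × 160.59 = 369.36.
Round up → n = 370 per group.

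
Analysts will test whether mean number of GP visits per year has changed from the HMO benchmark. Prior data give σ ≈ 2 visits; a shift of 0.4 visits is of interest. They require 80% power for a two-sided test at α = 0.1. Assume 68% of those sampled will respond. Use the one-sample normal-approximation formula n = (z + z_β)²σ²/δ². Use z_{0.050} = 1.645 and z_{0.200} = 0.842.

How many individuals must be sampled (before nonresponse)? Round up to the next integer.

n = (z_{α/2} + z_β)² · σ² / δ²
  = (1.645 + 0.842)² · 2² / 0.4²
  = 6.1852 · 4 / 0.16
  = 154.63
Adjust for 68% response: 154.63 / 0.68 = 227.40.
Round up → n = 228.

n = 228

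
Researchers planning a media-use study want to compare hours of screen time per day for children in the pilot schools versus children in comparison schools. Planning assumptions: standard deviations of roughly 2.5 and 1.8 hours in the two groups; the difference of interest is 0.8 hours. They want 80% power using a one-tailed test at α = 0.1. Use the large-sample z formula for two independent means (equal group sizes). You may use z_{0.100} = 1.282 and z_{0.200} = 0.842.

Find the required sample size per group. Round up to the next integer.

n = 67 per group

n = (z_α + z_β)² · (σ₁² + σ₂²) / δ²
  = (1.282 + 0.842)² · (2.5² + 1.8² = 9.49) / 0.8²
  = 4.5114 · 9.49 / 0.64
  = 66.90
Round up → n = 67 per group.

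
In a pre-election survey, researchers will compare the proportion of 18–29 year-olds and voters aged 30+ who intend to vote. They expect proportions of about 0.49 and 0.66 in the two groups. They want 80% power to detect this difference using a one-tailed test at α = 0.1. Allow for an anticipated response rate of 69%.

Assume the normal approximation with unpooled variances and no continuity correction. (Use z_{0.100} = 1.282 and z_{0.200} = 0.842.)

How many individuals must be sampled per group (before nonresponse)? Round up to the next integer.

n = (z_α + z_β)² · [p₁(1−p₁) + p₂(1−p₂)] / (p₁ − p₂)²
  = (1.282 + 0.842)² · (0.49·0.51 + 0.66·0.34) / (-0.17)²
  = (2.124)² · (0.2499 + 0.2244) / 0.0289
  = 4.5114 · 0.4743 / 0.0289
  = 74.04
Adjust for 69% response: 74.04 / 0.69 = 107.30.
Round up → n = 108 per group.

n = 108 per group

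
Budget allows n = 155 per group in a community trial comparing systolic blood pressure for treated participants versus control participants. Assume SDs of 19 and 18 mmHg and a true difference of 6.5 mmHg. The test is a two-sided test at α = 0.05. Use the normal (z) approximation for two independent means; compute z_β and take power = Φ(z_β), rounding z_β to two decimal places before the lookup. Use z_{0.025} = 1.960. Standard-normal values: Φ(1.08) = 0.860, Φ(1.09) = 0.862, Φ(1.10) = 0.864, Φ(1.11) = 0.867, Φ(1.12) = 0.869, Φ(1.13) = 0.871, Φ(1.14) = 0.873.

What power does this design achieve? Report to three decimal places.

Power ≈ 0.871

z_β = δ·√(n/(σ₁²+σ₂²)) − z_{α/2}
    = 6.5 · √(155/685) − 1.960
    = 6.5 · 0.47569 − 1.960
    = 3.0920 − 1.960 = 1.1320 → 1.13
Power = Φ(1.13) = 0.871.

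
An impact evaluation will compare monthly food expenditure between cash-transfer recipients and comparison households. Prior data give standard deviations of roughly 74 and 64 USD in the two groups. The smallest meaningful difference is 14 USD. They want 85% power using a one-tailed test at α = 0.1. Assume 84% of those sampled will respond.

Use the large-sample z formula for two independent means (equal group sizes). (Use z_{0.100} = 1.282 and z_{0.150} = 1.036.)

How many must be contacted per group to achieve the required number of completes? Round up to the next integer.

n = 313 per group

n = (z_α + z_β)² · (σ₁² + σ₂²) / δ²
  = (1.282 + 1.036)² · (74² + 64² = 9572) / 14²
  = 5.3731 · 9572 / 196
  = 262.41
Adjust for 84% response: 262.41 / 0.84 = 312.39.
Round up → n = 313 per group.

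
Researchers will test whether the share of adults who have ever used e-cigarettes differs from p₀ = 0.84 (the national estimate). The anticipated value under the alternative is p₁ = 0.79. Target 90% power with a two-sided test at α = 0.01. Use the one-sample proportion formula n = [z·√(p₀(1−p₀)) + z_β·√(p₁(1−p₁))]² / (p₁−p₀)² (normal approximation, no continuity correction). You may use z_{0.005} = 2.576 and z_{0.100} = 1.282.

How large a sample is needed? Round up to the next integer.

n = 861

n = [z_{α/2}·√(p₀q₀) + z_β·√(p₁q₁)]² / (p₁ − p₀)²
  = [2.576·√(0.84·0.16) + 1.282·√(0.79·0.21)]² / (-0.05)²
  = [2.576·0.3666 + 1.282·0.4073]² / 0.0025
  = [1.4665]² / 0.0025
  = 860.30
Round up → n = 861.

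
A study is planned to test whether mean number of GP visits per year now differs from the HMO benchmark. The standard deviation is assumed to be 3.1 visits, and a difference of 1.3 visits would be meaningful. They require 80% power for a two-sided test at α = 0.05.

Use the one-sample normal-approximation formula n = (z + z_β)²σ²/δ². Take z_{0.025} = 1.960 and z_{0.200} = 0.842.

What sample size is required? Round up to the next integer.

n = (z_{α/2} + z_β)² · σ² / δ²
  = (1.960 + 0.842)² · 3.1² / 1.3²
  = 7.8512 · 9.61 / 1.69
  = 44.65
Round up → n = 45.

n = 45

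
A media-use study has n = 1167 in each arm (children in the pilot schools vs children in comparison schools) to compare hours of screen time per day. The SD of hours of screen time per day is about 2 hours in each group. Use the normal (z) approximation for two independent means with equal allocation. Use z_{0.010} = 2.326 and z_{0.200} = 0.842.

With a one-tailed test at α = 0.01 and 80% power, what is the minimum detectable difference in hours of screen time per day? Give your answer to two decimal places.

δ = (z_α + z_β) · √((σ₁²+σ₂²)/n)
  = (2.326 + 0.842) · √(8/1167)
  = 3.168 · √0.00686
  = 3.168 · 0.0828
  = 0.2623

Minimum detectable difference ≈ 0.26 hours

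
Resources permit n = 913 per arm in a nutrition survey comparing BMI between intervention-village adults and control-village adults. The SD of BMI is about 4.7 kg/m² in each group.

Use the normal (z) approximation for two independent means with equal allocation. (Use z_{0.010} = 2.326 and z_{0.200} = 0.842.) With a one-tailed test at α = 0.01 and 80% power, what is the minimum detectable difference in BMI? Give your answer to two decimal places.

Minimum detectable difference ≈ 0.70 kg/m²

δ = (z_α + z_β) · √((σ₁²+σ₂²)/n)
  = (2.326 + 0.842) · √(44.18/913)
  = 3.168 · √0.04839
  = 3.168 · 0.2200
  = 0.6969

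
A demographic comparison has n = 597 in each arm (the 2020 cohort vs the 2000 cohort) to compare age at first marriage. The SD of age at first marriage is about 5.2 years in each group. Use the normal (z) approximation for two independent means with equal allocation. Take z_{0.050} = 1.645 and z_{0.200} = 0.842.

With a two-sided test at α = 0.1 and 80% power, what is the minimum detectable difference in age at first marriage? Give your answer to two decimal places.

δ = (z_{α/2} + z_β) · √((σ₁²+σ₂²)/n)
  = (1.645 + 0.842) · √(54.08/597)
  = 2.487 · √0.09059
  = 2.487 · 0.3010
  = 0.7485

Minimum detectable difference ≈ 0.75 years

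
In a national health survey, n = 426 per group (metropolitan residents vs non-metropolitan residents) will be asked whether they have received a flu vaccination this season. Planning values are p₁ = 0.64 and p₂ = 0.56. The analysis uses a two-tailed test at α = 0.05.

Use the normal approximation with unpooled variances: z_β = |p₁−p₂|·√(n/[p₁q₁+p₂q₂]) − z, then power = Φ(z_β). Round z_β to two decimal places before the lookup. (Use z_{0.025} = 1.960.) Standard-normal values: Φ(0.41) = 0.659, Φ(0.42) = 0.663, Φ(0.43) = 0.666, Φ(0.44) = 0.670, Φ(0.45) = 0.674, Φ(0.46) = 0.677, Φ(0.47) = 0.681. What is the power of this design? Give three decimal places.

z_β = |p₁−p₂|·√(n/[p₁q₁+p₂q₂]) − z_{α/2}
    = 0.08 · √(426/0.4768) − 1.960
    = 0.08 · 29.8907 − 1.960
    = 2.3913 − 1.960 = 0.4313 → 0.43
Power = Φ(0.43) = 0.666.

Power ≈ 0.666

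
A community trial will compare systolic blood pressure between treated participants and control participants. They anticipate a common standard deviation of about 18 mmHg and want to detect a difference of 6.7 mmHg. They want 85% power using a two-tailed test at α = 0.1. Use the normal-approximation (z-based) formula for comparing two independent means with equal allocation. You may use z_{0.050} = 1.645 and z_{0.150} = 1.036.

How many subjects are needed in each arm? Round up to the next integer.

n = 104 per group

n = (z_{α/2} + z_β)² · (σ₁² + σ₂²) / δ²
  = (1.645 + 1.036)² · (2·18² = 648) / 6.7²
  = 7.1878 · 648 / 44.89
  = 103.76
Round up → n = 104 per group.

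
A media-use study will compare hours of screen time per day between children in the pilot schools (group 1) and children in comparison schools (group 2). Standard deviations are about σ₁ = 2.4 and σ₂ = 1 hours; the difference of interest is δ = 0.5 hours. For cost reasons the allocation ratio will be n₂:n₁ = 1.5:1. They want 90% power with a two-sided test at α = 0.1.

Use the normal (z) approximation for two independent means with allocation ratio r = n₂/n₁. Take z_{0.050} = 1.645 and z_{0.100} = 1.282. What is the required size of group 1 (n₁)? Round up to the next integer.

n₁ = 221

n₁ = (z_{α/2} + z_β)² · (σ₁² + σ₂²/r) / δ²
   = (1.645 + 1.282)² · (2.4² + 1²/1.5) / 0.5²
   = 8.5673 · (5.76 + 0.66667) / 0.25
   = 8.5673 · 6.4267 / 0.25
   = 220.24
Round up → n₁ = 221; n₂ = r·n₁ = 1.5 × 221 = 332.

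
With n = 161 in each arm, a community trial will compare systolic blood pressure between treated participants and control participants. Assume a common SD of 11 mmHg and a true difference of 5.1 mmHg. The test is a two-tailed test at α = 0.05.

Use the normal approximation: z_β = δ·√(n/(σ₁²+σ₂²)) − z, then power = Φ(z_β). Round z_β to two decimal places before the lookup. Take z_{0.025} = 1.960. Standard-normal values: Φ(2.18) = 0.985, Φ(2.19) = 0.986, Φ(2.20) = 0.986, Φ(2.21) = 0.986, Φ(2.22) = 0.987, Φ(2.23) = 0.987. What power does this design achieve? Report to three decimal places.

Power ≈ 0.986

z_β = δ·√(n/(σ₁²+σ₂²)) − z_{α/2}
    = 5.1 · √(161/242) − 1.960
    = 5.1 · 0.81565 − 1.960
    = 4.1598 − 1.960 = 2.1998 → 2.20
Power = Φ(2.20) = 0.986.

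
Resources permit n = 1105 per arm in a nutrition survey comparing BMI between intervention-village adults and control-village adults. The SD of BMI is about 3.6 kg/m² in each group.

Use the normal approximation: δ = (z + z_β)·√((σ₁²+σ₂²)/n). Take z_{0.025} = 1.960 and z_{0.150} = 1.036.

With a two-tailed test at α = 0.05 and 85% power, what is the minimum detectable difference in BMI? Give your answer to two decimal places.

Minimum detectable difference ≈ 0.46 kg/m²

δ = (z_{α/2} + z_β) · √((σ₁²+σ₂²)/n)
  = (1.960 + 1.036) · √(25.92/1105)
  = 2.996 · √0.02346
  = 2.996 · 0.1532
  = 0.4589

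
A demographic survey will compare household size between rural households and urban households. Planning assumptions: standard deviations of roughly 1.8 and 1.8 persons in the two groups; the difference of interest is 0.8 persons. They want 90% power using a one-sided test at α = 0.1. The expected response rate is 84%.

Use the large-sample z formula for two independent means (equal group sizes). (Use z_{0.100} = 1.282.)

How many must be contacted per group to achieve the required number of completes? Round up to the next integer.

n = 80 per group

n = (z_α + z_β)² · (σ₁² + σ₂²) / δ²
  = (1.282 + 1.282)² · (1.8² + 1.8² = 6.48) / 0.8²
  = 6.5741 · 6.48 / 0.64
  = 66.56
Adjust for 84% response: 66.56 / 0.84 = 79.24.
Round up → n = 80 per group.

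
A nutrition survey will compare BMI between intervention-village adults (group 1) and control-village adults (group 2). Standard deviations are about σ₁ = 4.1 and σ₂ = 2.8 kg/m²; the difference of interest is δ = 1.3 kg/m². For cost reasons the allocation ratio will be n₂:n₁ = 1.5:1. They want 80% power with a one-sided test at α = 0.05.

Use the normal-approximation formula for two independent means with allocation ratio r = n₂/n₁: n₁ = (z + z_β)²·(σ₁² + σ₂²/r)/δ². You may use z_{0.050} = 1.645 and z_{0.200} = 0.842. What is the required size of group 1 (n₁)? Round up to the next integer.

n₁ = 81

n₁ = (z_α + z_β)² · (σ₁² + σ₂²/r) / δ²
   = (1.645 + 0.842)² · (4.1² + 2.8²/1.5) / 1.3²
   = 6.1852 · (16.81 + 5.2267) / 1.69
   = 6.1852 · 22.0367 / 1.69
   = 80.65
Round up → n₁ = 81; n₂ = r·n₁ = 1.5 × 81 = 122.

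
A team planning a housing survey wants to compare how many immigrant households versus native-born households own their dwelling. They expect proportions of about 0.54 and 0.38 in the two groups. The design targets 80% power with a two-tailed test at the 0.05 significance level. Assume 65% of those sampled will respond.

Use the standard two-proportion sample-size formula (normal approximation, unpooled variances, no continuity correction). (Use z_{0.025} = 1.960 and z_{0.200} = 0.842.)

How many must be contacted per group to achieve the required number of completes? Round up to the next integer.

n = (z_{α/2} + z_β)² · [p₁(1−p₁) + p₂(1−p₂)] / (p₁ − p₂)²
  = (1.960 + 0.842)² · (0.54·0.46 + 0.38·0.62) / (0.16)²
  = (2.802)² · (0.2484 + 0.2356) / 0.0256
  = 7.8512 · 0.4840 / 0.0256
  = 148.44
Adjust for 65% response: 148.44 / 0.65 = 228.36.
Round up → n = 229 per group.

n = 229 per group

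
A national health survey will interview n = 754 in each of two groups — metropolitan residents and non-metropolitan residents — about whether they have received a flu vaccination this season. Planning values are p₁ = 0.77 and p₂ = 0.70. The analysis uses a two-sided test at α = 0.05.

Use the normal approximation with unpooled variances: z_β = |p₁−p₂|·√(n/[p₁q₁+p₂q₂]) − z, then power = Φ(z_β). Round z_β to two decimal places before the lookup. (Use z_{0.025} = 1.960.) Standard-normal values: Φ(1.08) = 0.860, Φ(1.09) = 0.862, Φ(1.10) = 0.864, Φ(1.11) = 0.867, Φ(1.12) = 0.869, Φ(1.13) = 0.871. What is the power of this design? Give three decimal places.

Power ≈ 0.871

z_β = |p₁−p₂|·√(n/[p₁q₁+p₂q₂]) − z_{α/2}
    = 0.07 · √(754/0.3871) − 1.960
    = 0.07 · 44.1341 − 1.960
    = 3.0894 − 1.960 = 1.1294 → 1.13
Power = Φ(1.13) = 0.871.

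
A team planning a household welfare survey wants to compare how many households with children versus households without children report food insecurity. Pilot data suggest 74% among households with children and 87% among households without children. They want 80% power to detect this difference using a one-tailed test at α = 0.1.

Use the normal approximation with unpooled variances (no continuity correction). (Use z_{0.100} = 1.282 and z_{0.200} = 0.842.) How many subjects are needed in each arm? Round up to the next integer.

n = 82 per group

n = (z_α + z_β)² · [p₁(1−p₁) + p₂(1−p₂)] / (p₁ − p₂)²
  = (1.282 + 0.842)² · (0.74·0.26 + 0.87·0.13) / (-0.13)²
  = (2.124)² · (0.1924 + 0.1131) / 0.0169
  = 4.5114 · 0.3055 / 0.0169
  = 81.55
Round up → n = 82 per group.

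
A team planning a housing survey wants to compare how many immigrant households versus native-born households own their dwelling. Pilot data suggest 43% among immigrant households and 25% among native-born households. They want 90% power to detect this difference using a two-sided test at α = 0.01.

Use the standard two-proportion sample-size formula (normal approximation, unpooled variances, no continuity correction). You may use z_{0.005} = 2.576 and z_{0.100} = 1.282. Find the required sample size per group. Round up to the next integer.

n = (z_{α/2} + z_β)² · [p₁(1−p₁) + p₂(1−p₂)] / (p₁ − p₂)²
  = (2.576 + 1.282)² · (0.43·0.57 + 0.25·0.75) / (0.18)²
  = (3.858)² · (0.2451 + 0.1875) / 0.0324
  = 14.8842 · 0.4326 / 0.0324
  = 198.73
Round up → n = 199 per group.

n = 199 per group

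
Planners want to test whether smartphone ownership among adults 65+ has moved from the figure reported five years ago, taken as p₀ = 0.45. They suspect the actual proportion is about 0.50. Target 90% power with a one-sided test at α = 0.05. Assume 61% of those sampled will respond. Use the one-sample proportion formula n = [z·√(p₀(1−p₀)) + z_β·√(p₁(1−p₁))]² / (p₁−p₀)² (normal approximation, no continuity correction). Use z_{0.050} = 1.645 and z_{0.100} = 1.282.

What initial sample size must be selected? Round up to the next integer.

n = [z_α·√(p₀q₀) + z_β·√(p₁q₁)]² / (p₁ − p₀)²
  = [1.645·√(0.45·0.55) + 1.282·√(0.50·0.50)]² / (0.05)²
  = [1.645·0.4975 + 1.282·0.5000]² / 0.0025
  = [1.4594]² / 0.0025
  = 851.91
Adjust for 61% response: 851.91 / 0.61 = 1396.58.
Round up → n = 1397.

n = 1397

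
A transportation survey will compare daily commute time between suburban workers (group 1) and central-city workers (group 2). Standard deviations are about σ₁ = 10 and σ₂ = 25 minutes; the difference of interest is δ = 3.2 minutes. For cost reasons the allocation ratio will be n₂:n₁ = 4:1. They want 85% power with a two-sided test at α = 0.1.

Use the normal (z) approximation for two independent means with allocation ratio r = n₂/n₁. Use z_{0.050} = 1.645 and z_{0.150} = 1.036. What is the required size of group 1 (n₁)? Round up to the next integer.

n₁ = 180

n₁ = (z_{α/2} + z_β)² · (σ₁² + σ₂²/r) / δ²
   = (1.645 + 1.036)² · (10² + 25²/4) / 3.2²
   = 7.1878 · (100 + 156.25) / 10.24
   = 7.1878 · 256.25 / 10.24
   = 179.87
Round up → n₁ = 180; n₂ = r·n₁ = 4 × 180 = 720.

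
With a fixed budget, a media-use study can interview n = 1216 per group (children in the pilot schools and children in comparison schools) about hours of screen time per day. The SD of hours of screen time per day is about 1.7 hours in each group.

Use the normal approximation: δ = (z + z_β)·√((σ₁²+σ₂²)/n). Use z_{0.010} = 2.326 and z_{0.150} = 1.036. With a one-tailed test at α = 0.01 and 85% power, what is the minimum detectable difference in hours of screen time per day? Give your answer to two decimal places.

δ = (z_α + z_β) · √((σ₁²+σ₂²)/n)
  = (2.326 + 1.036) · √(5.78/1216)
  = 3.362 · √0.00475
  = 3.362 · 0.0689
  = 0.2318

Minimum detectable difference ≈ 0.23 hours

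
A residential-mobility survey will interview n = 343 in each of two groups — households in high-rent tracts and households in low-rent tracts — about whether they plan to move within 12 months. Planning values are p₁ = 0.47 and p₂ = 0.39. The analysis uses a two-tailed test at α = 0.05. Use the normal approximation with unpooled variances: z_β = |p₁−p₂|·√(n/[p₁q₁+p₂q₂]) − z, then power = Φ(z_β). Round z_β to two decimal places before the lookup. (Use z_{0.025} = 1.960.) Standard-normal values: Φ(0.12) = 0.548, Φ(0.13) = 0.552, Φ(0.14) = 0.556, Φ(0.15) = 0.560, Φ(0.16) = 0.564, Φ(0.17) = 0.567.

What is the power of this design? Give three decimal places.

z_β = |p₁−p₂|·√(n/[p₁q₁+p₂q₂]) − z_{α/2}
    = 0.08 · √(343/0.4870) − 1.960
    = 0.08 · 26.5389 − 1.960
    = 2.1231 − 1.960 = 0.1631 → 0.16
Power = Φ(0.16) = 0.564.

Power ≈ 0.564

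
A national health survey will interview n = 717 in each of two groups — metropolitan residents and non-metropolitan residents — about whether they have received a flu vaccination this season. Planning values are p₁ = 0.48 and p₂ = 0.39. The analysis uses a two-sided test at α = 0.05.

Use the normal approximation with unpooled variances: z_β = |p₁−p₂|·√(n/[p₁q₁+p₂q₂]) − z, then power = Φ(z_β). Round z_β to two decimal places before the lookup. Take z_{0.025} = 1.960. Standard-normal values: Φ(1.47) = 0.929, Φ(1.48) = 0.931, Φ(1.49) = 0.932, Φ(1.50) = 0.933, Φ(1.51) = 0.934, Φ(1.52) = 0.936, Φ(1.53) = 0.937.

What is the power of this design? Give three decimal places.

Power ≈ 0.932

z_β = |p₁−p₂|·√(n/[p₁q₁+p₂q₂]) − z_{α/2}
    = 0.09 · √(717/0.4875) − 1.960
    = 0.09 · 38.3506 − 1.960
    = 3.4516 − 1.960 = 1.4916 → 1.49
Power = Φ(1.49) = 0.932.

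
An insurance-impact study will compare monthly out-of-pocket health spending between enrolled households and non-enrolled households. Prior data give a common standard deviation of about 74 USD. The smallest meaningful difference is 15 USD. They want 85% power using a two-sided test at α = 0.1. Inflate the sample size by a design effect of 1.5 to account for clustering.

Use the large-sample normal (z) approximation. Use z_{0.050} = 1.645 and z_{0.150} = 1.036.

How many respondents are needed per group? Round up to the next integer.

n = 525 per group

n = (z_{α/2} + z_β)² · (σ₁² + σ₂²) / δ²
  = (1.645 + 1.036)² · (2·74² = 10952) / 15²
  = 7.1878 · 10952 / 225
  = 349.87
Design effect: 1.5 × 349.87 = 524.80.
Round up → n = 525 per group.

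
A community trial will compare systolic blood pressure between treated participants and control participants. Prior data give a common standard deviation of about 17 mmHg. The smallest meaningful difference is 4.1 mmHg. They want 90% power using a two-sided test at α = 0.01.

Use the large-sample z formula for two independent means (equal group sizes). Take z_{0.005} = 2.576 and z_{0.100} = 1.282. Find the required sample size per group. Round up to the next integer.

n = (z_{α/2} + z_β)² · (σ₁² + σ₂²) / δ²
  = (2.576 + 1.282)² · (2·17² = 578) / 4.1²
  = 14.8842 · 578 / 16.81
  = 511.78
Round up → n = 512 per group.

n = 512 per group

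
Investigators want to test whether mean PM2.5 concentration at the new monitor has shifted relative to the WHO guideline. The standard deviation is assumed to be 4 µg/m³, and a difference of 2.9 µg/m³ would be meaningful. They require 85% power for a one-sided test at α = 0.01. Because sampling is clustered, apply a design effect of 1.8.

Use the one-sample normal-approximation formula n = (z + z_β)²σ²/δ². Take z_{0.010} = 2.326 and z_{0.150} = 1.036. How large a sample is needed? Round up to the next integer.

n = (z_α + z_β)² · σ² / δ²
  = (2.326 + 1.036)² · 4² / 2.9²
  = 11.3030 · 16 / 8.41
  = 21.50
Design effect: 1.8 × 21.50 = 38.71.
Round up → n = 39.

n = 39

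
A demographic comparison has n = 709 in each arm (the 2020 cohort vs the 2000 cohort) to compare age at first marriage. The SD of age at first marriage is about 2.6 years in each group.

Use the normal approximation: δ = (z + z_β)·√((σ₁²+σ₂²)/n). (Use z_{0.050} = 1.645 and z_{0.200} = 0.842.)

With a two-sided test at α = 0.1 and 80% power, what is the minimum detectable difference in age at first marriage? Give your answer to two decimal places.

Minimum detectable difference ≈ 0.34 years

δ = (z_{α/2} + z_β) · √((σ₁²+σ₂²)/n)
  = (1.645 + 0.842) · √(13.52/709)
  = 2.487 · √0.01907
  = 2.487 · 0.1381
  = 0.3434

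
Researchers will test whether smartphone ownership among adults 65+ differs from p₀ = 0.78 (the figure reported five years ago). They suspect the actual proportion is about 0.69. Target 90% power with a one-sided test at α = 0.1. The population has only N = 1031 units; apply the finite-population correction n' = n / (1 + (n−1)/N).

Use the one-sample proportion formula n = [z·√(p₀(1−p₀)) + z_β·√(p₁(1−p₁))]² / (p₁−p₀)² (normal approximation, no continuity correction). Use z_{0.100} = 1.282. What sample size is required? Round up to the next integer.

n = [z_α·√(p₀q₀) + z_β·√(p₁q₁)]² / (p₁ − p₀)²
  = [1.282·√(0.78·0.22) + 1.282·√(0.69·0.31)]² / (-0.09)²
  = [1.282·0.4142 + 1.282·0.4625]² / 0.0081
  = [1.1240]² / 0.0081
  = 155.97
Finite-population correction (N = 1031): 155.97 / (1 + (155.97 − 1)/1031) = 135.59.
Round up → n = 136.

n = 136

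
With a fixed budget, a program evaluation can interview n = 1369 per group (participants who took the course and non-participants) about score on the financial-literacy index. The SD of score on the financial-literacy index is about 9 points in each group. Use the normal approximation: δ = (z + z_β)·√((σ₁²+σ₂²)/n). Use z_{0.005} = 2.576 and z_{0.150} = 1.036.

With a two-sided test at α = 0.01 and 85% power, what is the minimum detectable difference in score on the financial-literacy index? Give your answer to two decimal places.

Minimum detectable difference ≈ 1.24 points

δ = (z_{α/2} + z_β) · √((σ₁²+σ₂²)/n)
  = (2.576 + 1.036) · √(162/1369)
  = 3.612 · √0.11833
  = 3.612 · 0.3440
  = 1.2425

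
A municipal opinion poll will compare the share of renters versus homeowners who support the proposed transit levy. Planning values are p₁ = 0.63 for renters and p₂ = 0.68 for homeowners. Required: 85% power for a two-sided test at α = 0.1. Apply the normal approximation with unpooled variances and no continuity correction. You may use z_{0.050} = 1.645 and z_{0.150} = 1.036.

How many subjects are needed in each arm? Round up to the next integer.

n = 1296 per group

n = (z_{α/2} + z_β)² · [p₁(1−p₁) + p₂(1−p₂)] / (p₁ − p₂)²
  = (1.645 + 1.036)² · (0.63·0.37 + 0.68·0.32) / (-0.05)²
  = (2.681)² · (0.2331 + 0.2176) / 0.0025
  = 7.1878 · 0.4507 / 0.0025
  = 1295.81
Round up → n = 1296 per group.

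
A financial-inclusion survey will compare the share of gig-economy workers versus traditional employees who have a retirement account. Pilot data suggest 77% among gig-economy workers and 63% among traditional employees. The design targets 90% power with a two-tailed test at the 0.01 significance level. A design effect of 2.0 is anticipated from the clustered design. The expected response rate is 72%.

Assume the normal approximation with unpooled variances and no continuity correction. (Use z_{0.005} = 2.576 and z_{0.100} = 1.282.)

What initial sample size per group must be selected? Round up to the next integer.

n = (z_{α/2} + z_β)² · [p₁(1−p₁) + p₂(1−p₂)] / (p₁ − p₂)²
  = (2.576 + 1.282)² · (0.77·0.23 + 0.63·0.37) / (0.14)²
  = (3.858)² · (0.1771 + 0.2331) / 0.0196
  = 14.8842 · 0.4102 / 0.0196
  = 311.50
Design effect: 2.0 × 311.50 = 623.01.
Adjust for 72% response: 623.01 / 0.72 = 865.29.
Round up → n = 866 per group.

n = 866 per group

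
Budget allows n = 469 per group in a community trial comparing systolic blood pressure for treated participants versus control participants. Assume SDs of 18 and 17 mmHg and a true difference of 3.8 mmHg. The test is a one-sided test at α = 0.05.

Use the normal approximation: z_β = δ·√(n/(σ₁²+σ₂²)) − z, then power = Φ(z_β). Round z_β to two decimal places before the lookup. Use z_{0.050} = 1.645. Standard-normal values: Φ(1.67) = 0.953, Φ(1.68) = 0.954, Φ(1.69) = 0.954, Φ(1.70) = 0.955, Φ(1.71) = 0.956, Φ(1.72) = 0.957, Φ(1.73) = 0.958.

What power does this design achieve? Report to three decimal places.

Power ≈ 0.954

z_β = δ·√(n/(σ₁²+σ₂²)) − z_α
    = 3.8 · √(469/613) − 1.645
    = 3.8 · 0.87469 − 1.645
    = 3.3238 − 1.645 = 1.6788 → 1.68
Power = Φ(1.68) = 0.954.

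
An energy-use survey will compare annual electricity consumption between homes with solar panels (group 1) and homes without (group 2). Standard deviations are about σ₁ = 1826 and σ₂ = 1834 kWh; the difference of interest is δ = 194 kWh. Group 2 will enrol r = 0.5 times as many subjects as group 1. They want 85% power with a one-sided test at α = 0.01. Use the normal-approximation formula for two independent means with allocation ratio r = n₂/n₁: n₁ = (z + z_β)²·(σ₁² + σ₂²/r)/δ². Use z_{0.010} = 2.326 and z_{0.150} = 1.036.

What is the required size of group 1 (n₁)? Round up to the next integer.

n₁ = (z_α + z_β)² · (σ₁² + σ₂²/r) / δ²
   = (2.326 + 1.036)² · (1826² + 1834²/0.5) / 194²
   = 11.3030 · (3334276 + 6727112) / 37636
   = 11.3030 · 10061388 / 37636
   = 3021.69
Round up → n₁ = 3022; n₂ = r·n₁ = 0.5 × 3022 = 1511.

n₁ = 3022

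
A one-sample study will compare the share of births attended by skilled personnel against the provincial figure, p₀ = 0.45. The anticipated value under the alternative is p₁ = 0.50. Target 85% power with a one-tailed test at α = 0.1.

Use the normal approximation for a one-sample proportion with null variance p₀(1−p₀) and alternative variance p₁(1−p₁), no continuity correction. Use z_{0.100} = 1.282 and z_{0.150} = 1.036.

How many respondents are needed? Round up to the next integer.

n = [z_α·√(p₀q₀) + z_β·√(p₁q₁)]² / (p₁ − p₀)²
  = [1.282·√(0.45·0.55) + 1.036·√(0.50·0.50)]² / (0.05)²
  = [1.282·0.4975 + 1.036·0.5000]² / 0.0025
  = [1.1558]² / 0.0025
  = 534.34
Round up → n = 535.

n = 535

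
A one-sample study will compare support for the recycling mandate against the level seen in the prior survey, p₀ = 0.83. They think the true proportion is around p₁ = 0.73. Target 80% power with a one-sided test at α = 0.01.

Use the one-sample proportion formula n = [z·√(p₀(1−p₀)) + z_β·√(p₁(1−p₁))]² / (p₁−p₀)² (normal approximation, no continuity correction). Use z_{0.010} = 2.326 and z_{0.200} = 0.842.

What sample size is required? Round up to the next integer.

n = [z_α·√(p₀q₀) + z_β·√(p₁q₁)]² / (p₁ − p₀)²
  = [2.326·√(0.83·0.17) + 0.842·√(0.73·0.27)]² / (-0.10)²
  = [2.326·0.3756 + 0.842·0.4440]² / 0.0100
  = [1.2475]² / 0.0100
  = 155.63
Round up → n = 156.

n = 156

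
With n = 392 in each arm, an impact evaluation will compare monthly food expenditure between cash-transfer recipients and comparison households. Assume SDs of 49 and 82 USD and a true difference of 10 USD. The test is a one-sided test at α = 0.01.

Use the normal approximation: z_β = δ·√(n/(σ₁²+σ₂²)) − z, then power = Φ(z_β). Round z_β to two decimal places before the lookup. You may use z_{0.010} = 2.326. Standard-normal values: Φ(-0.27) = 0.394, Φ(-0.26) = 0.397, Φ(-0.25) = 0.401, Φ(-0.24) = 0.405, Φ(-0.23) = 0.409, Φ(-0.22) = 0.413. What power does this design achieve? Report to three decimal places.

z_β = δ·√(n/(σ₁²+σ₂²)) − z_α
    = 10 · √(392/9125) − 2.326
    = 10 · 0.20727 − 2.326
    = 2.0727 − 2.326 = -0.2533 → -0.25
Power = Φ(-0.25) = 0.401.

Power ≈ 0.401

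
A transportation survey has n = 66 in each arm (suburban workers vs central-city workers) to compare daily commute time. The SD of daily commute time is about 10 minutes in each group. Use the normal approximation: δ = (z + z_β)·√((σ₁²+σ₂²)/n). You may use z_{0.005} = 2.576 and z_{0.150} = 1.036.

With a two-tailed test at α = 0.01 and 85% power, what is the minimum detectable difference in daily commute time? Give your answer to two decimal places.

Minimum detectable difference ≈ 6.29 minutes

δ = (z_{α/2} + z_β) · √((σ₁²+σ₂²)/n)
  = (2.576 + 1.036) · √(200/66)
  = 3.612 · √3.0303
  = 3.612 · 1.7408
  = 6.2877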